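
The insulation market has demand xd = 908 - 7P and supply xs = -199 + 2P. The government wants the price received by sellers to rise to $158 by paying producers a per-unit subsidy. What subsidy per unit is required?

At a seller price of 158, quantity supplied is -199 + 2·158 = 117.
Buyers absorb 117 only when they pay Pb with 908 − 7·Pb = 117, i.e. Pb = 113.
s = Ps − Pb = 158 − 113 = 45.

Required subsidy s = $45 per unit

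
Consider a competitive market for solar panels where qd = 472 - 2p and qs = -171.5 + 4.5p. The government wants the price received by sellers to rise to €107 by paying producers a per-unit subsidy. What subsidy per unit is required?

At a seller price of 107, quantity supplied is -171.5 + 4.5·107 = 310.
Buyers absorb 310 only when they pay pb with 472 − 2·pb = 310, i.e. pb = 81.
s = ps − pb = 107 − 81 = 26.

Required subsidy s = €26 per unit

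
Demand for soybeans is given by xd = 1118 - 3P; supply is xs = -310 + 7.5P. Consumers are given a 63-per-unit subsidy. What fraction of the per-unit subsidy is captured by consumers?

Consumer share = 5/7

Pre-subsidy: 1118 - 3P = -310 + 7.5P gives P* = 136, x* = 710.
With the rebate, buyers effectively pay Pb = Ps − 63, where Ps is the price sellers receive.
Demand in terms of Ps becomes xd = 1118 − 3(Ps − 63) = 1307 - 3Ps. Setting this equal to supply: 1307 - 3Ps = -310 + 7.5Ps, so Ps = 154.
Buyers pay Pb = 154 − 63 = 91; x' = -310 + 7.5·154 = 845.
Buyers' price falls by P* − Pb = 136 − 91 = 45; sellers' price rises by Ps − P* = 154 − 136 = 18.
So consumers capture 45/63 = 5/7 of each unit of subsidy.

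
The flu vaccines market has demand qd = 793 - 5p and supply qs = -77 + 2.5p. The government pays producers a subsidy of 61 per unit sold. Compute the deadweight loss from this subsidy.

Pre-subsidy: 793 - 5p = -77 + 2.5p gives p* = 116, q* = 213.
With the subsidy, sellers receive ps = pb + 61 for each unit, where pb is the price buyers pay.
Supply in terms of pb becomes qs = -77 + 2.5(pb + 61) = 75.5 + 2.5pb. Setting this equal to demand: 793 - 5pb = 75.5 + 2.5pb, so pb = 287/3.
Sellers receive ps = 287/3 + 61 = 470/3; q' = 793 − 5·(287/3) = 944/3.
The subsidy expands output by 944/3 − 213 = 305/3 past the efficient level; on those units the gap between marginal cost and willingness to pay runs from 0 up to 61.
DWL = ½ × 61 × 305/3 = 18605/6.

Deadweight loss = 18605/6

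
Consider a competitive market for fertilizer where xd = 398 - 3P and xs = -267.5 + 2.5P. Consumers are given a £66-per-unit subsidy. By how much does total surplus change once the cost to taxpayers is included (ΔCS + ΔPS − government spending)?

Net change in total surplus = -£2970

Pre-subsidy: 398 - 3P = -267.5 + 2.5P gives P* = 121, x* = 35.
With the rebate, buyers effectively pay Pb = Ps − 66, where Ps is the price sellers receive.
Demand in terms of Ps becomes xd = 398 − 3(Ps − 66) = 596 - 3Ps. Setting this equal to supply: 596 - 3Ps = -267.5 + 2.5Ps, so Ps = 157.
Buyers pay Pb = 157 − 66 = 91; x' = -267.5 + 2.5·157 = 125.
ΔCS = ½(35 + 125)(121 − 91) = 2400; ΔPS = ½(35 + 125)(157 − 121) = 2880.
Government spending = 66 × 125 = 8250.
Net change = 2400 + 2880 − 8250 = -2970. The loss equals the DWL triangle ½·66·90.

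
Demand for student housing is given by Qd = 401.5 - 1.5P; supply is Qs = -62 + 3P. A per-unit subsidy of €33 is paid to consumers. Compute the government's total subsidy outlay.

Government cost = €9240

Pre-subsidy: 401.5 - 1.5P = -62 + 3P gives P* = 103, Q* = 247.
With the rebate, buyers effectively pay Pb = Ps − 33, where Ps is the price sellers receive.
Demand in terms of Ps becomes Qd = 401.5 − 1.5(Ps − 33) = 451 - 1.5Ps. Setting this equal to supply: 451 - 1.5Ps = -62 + 3Ps, so Ps = 114.
Buyers pay Pb = 114 − 33 = 81; Q' = -62 + 3·114 = 280.
Government outlay = subsidy × quantity = 33 × 280 = 9240.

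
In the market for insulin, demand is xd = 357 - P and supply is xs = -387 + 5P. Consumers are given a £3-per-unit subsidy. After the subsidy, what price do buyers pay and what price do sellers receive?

Pre-subsidy: 357 - P = -387 + 5P gives P* = 124, x* = 233.
With the rebate, buyers effectively pay Pb = Ps − 3, where Ps is the price sellers receive.
Demand in terms of Ps becomes xd = 357 − 1(Ps − 3) = 360 - Ps. Setting this equal to supply: 360 - Ps = -387 + 5Ps, so Ps = 124.5.
Buyers pay Pb = 124.5 − 3 = 121.5; x' = -387 + 5·124.5 = 235.5.

Buyers pay £121.5; sellers receive £124.5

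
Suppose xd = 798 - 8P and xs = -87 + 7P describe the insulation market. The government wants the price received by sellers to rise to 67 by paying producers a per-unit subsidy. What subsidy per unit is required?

At a seller price of 67, quantity supplied is -87 + 7·67 = 382.
Buyers absorb 382 only when they pay Pb with 798 − 8·Pb = 382, i.e. Pb = 52.
s = Ps − Pb = 67 − 52 = 15.

Required subsidy s = 15 per unit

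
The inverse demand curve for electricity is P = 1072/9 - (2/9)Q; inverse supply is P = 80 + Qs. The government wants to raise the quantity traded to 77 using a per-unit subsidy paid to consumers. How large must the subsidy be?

Required subsidy s = 55 per unit

At Q = 77, from the demand curve buyers pay Pb = 1072/9 − (2/9)·77 = 102; from the supply curve sellers need Ps = 80 + 1·77 = 157.
The subsidy must fill the gap: s = Ps − Pb = 157 − 102 = 55.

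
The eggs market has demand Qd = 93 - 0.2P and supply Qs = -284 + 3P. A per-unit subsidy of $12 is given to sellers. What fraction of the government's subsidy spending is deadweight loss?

Pre-subsidy: 93 - 0.2P = -284 + 3P gives P* = 117.8125, Q* = 69.4375.
With the subsidy, sellers receive Ps = Pb + 12 for each unit, where Pb is the price buyers pay.
Supply in terms of Pb becomes Qs = -284 + 3(Pb + 12) = -248 + 3Pb. Setting this equal to demand: 93 - 0.2Pb = -248 + 3Pb, so Pb = 106.5625.
Sellers receive Ps = 106.5625 + 12 = 118.5625; Q' = 93 − 0.2·106.5625 = 71.6875.
ΔCS = ½(69.4375 + 71.6875)(117.8125 − 106.5625) = 793.828125; ΔPS = ½(69.4375 + 71.6875)(118.5625 − 117.8125) = 52.921875.
Government spending = 12 × 71.6875 = 860.25.
DWL = ½ × 12 × (71.6875 − 69.4375) = 13.5; fraction = 13.5 / 860.25 = 18/1147.

DWL / government spending = 18/1147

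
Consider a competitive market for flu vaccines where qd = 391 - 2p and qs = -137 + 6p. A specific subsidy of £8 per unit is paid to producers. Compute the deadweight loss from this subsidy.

Pre-subsidy: 391 - 2p = -137 + 6p gives p* = 66, q* = 259.
With the subsidy, sellers receive ps = pb + 8 for each unit, where pb is the price buyers pay.
Supply in terms of pb becomes qs = -137 + 6(pb + 8) = -89 + 6pb. Setting this equal to demand: 391 - 2pb = -89 + 6pb, so pb = 60.
Sellers receive ps = 60 + 8 = 68; q' = 391 − 2·60 = 271.
The subsidy expands output by 271 − 259 = 12 past the efficient level; on those units the gap between marginal cost and willingness to pay runs from 0 up to 8.
DWL = ½ × 8 × 12 = 48.

Deadweight loss = £48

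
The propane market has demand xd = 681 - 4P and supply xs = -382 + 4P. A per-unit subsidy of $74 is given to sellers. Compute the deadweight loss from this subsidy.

Deadweight loss = $5476

Pre-subsidy: 681 - 4P = -382 + 4P gives P* = 132.875, x* = 149.5.
With the subsidy, sellers receive Ps = Pb + 74 for each unit, where Pb is the price buyers pay.
Supply in terms of Pb becomes xs = -382 + 4(Pb + 74) = -86 + 4Pb. Setting this equal to demand: 681 - 4Pb = -86 + 4Pb, so Pb = 95.875.
Sellers receive Ps = 95.875 + 74 = 169.875; x' = 681 − 4·95.875 = 297.5.
The subsidy expands output by 297.5 − 149.5 = 148 past the efficient level; on those units the gap between marginal cost and willingness to pay runs from 0 up to 74.
DWL = ½ × 74 × 148 = 5476.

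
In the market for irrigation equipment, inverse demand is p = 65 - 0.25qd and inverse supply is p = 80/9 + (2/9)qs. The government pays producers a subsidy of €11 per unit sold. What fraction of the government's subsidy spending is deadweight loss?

DWL / government spending = 99/1208

Pre-subsidy: 65 - 0.25q = 80/9 + (2/9)q gives q* = 2020/17 and p* = 600/17.
With the subsidy, sellers receive ps = pb + 11 for each unit, where pb is the price buyers pay.
On the curves, pb = 65 - 0.25q and ps = 80/9 + (2/9)q; the wedge ps − pb = 11 gives 80/9 + (2/9)q − (65 - 0.25q) = 11, so q' = 2416/17.
Then pb = 65 − 0.25·(2416/17) = 501/17 and ps = 80/9 + (2/9)·(2416/17) = 688/17.
ΔCS = ½(2020/17 + 2416/17)(600/17 − 501/17) = 219582/289; ΔPS = ½(2020/17 + 2416/17)(688/17 − 600/17) = 195184/289.
Government spending = 11 × 2416/17 = 26576/17.
DWL = ½ × 11 × (2416/17 − 2020/17) = 2178/17; fraction = (2178/17) / (26576/17) = 99/1208.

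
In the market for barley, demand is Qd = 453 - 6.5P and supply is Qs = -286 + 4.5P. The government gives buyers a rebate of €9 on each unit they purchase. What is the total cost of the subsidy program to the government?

Pre-subsidy: 453 - 6.5P = -286 + 4.5P gives P* = 739/11, Q* = 359/22.
With the rebate, buyers effectively pay Pb = Ps − 9, where Ps is the price sellers receive.
Demand in terms of Ps becomes Qd = 453 − 6.5(Ps − 9) = 511.5 - 6.5Ps. Setting this equal to supply: 511.5 - 6.5Ps = -286 + 4.5Ps, so Ps = 72.5.
Buyers pay Pb = 72.5 − 9 = 63.5; Q' = -286 + 4.5·72.5 = 40.25.
Government outlay = subsidy × quantity = 9 × 40.25 = 362.25.

Government cost = €362.25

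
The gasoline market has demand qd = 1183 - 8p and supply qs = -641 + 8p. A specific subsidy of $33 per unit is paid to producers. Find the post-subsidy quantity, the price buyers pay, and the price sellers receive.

Pre-subsidy: 1183 - 8p = -641 + 8p gives p* = 114, q* = 271.
With the subsidy, sellers receive ps = pb + 33 for each unit, where pb is the price buyers pay.
Supply in terms of pb becomes qs = -641 + 8(pb + 33) = -377 + 8pb. Setting this equal to demand: 1183 - 8pb = -377 + 8pb, so pb = 97.5.
Sellers receive ps = 97.5 + 33 = 130.5; q' = 1183 − 8·97.5 = 403.

q' = 403; buyers pay $97.5; sellers receive $130.5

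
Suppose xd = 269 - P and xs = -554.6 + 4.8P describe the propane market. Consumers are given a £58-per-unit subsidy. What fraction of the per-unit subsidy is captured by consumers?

Pre-subsidy: 269 - P = -554.6 + 4.8P gives P* = 142, x* = 127.
With the rebate, buyers effectively pay Pb = Ps − 58, where Ps is the price sellers receive.
Demand in terms of Ps becomes xd = 269 − 1(Ps − 58) = 327 - Ps. Setting this equal to supply: 327 - Ps = -554.6 + 4.8Ps, so Ps = 152.
Buyers pay Pb = 152 − 58 = 94; x' = -554.6 + 4.8·152 = 175.
Buyers' price falls by P* − Pb = 142 − 94 = 48; sellers' price rises by Ps − P* = 152 − 142 = 10.
So consumers capture 48/58 = 24/29 of each unit of subsidy.

Consumer share = 24/29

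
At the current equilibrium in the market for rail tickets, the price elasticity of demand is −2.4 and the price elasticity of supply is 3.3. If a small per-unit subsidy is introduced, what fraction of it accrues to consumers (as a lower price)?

For a small subsidy around the equilibrium, the benefit split depends on the relative slopes, which at a point are proportional to the elasticities.
Buyer share = εs/(εs + |εd|) = 3.3/(3.3 + 2.4) = 11/19; seller share = |εd|/(εs + |εd|) = 8/19.

Consumer share = 11/19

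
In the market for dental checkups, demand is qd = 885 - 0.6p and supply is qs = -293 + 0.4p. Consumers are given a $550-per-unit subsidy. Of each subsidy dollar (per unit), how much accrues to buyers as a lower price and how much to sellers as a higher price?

Buyers gain $220 per unit; sellers gain $330 per unit

Pre-subsidy: 885 - 0.6p = -293 + 0.4p gives p* = 1178, q* = 178.2.
With the rebate, buyers effectively pay pb = ps − 550, where ps is the price sellers receive.
Demand in terms of ps becomes qd = 885 − 0.6(ps − 550) = 1215 - 0.6ps. Setting this equal to supply: 1215 - 0.6ps = -293 + 0.4ps, so ps = 1508.
Buyers pay pb = 1508 − 550 = 958; q' = -293 + 0.4·1508 = 310.2.
Buyers' price falls by p* − pb = 1178 − 958 = 220; sellers' price rises by ps − p* = 1508 − 1178 = 330.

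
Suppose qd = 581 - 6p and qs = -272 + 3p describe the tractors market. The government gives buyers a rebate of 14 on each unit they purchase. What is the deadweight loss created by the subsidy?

Deadweight loss = 196

Pre-subsidy: 581 - 6p = -272 + 3p gives p* = 853/9, q* = 37/3.
With the rebate, buyers effectively pay pb = ps − 14, where ps is the price sellers receive.
Demand in terms of ps becomes qd = 581 − 6(ps − 14) = 665 - 6ps. Setting this equal to supply: 665 - 6ps = -272 + 3ps, so ps = 937/9.
Buyers pay pb = 937/9 − 14 = 811/9; q' = -272 + 3·(937/9) = 121/3.
The subsidy expands output by 121/3 − 37/3 = 28 past the efficient level; on those units the gap between marginal cost and willingness to pay runs from 0 up to 14.
DWL = ½ × 14 × 28 = 196.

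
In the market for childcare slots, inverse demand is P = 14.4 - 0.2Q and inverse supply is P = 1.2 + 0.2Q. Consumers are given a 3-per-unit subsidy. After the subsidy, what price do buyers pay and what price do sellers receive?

Pre-subsidy: 14.4 - 0.2Q = 1.2 + 0.2Q gives Q* = 33 and P* = 7.8.
With the rebate, buyers effectively pay Pb = Ps − 3, where Ps is the price sellers receive.
On the curves, Pb = 14.4 - 0.2Q and Ps = 1.2 + 0.2Q; the wedge Ps − Pb = 3 gives 1.2 + 0.2Q − (14.4 - 0.2Q) = 3, so Q' = 40.5.
Then Pb = 14.4 − 0.2·40.5 = 6.3 and Ps = 1.2 + 0.2·40.5 = 9.3.

Buyers pay 6.3; sellers receive 9.3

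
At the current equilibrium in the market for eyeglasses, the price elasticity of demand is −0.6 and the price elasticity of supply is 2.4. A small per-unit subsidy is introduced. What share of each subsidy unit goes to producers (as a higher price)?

For a small subsidy around the equilibrium, the benefit split depends on the relative slopes, which at a point are proportional to the elasticities.
Buyer share = εs/(εs + |εd|) = 2.4/(2.4 + 0.6) = 0.8; seller share = |εd|/(εs + |εd|) = 0.2.
So producers capture 0.2 of the subsidy.

Producer share = 0.2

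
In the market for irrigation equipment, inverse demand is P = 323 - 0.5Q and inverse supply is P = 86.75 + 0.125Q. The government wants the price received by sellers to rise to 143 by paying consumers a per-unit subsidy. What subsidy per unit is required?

At a seller price of 143, quantity supplied is -694 + 8·143 = 450.
Buyers absorb 450 only when they pay Pb = 323 − 0.5·450 = 98.
s = Ps − Pb = 143 − 98 = 45.

Required subsidy s = 45 per unit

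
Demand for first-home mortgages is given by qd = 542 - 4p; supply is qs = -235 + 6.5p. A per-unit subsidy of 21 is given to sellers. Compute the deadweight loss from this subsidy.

Pre-subsidy: 542 - 4p = -235 + 6.5p gives p* = 74, q* = 246.
With the subsidy, sellers receive ps = pb + 21 for each unit, where pb is the price buyers pay.
Supply in terms of pb becomes qs = -235 + 6.5(pb + 21) = -98.5 + 6.5pb. Setting this equal to demand: 542 - 4pb = -98.5 + 6.5pb, so pb = 61.
Sellers receive ps = 61 + 21 = 82; q' = 542 − 4·61 = 298.
The subsidy expands output by 298 − 246 = 52 past the efficient level; on those units the gap between marginal cost and willingness to pay runs from 0 up to 21.
DWL = ½ × 21 × 52 = 546.

Deadweight loss = 546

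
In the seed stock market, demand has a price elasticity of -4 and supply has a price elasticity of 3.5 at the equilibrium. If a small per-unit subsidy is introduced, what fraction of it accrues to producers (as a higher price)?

Producer share = 8/15

For a small subsidy around the equilibrium, the benefit split depends on the relative slopes, which at a point are proportional to the elasticities.
Buyer share = εs/(εs + |εd|) = 3.5/(3.5 + 4) = 7/15; seller share = |εd|/(εs + |εd|) = 8/15.
So producers capture 8/15 of the subsidy.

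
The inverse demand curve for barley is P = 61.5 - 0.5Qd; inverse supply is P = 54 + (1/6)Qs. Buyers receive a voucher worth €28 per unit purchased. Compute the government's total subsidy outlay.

Pre-subsidy: 61.5 - 0.5Q = 54 + (1/6)Q gives Q* = 11.25 and P* = 55.875.
With the rebate, buyers effectively pay Pb = Ps − 28, where Ps is the price sellers receive.
On the curves, Pb = 61.5 - 0.5Q and Ps = 54 + (1/6)Q; the wedge Ps − Pb = 28 gives 54 + (1/6)Q − (61.5 - 0.5Q) = 28, so Q' = 53.25.
Then Pb = 61.5 − 0.5·53.25 = 34.875 and Ps = 54 + (1/6)·53.25 = 62.875.
Government outlay = subsidy × quantity = 28 × 53.25 = 1491.

Government cost = €1491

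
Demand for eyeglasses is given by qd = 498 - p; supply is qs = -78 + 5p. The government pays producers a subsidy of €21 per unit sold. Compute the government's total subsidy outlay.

Government cost = €8809.5

Pre-subsidy: 498 - p = -78 + 5p gives p* = 96, q* = 402.
With the subsidy, sellers receive ps = pb + 21 for each unit, where pb is the price buyers pay.
Supply in terms of pb becomes qs = -78 + 5(pb + 21) = 27 + 5pb. Setting this equal to demand: 498 - pb = 27 + 5pb, so pb = 78.5.
Sellers receive ps = 78.5 + 21 = 99.5; q' = 498 − 1·78.5 = 419.5.
Government outlay = subsidy × quantity = 21 × 419.5 = 8809.5.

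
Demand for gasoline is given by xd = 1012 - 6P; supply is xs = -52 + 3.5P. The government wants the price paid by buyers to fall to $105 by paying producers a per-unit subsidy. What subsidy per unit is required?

Required subsidy s = $19 per unit

At a buyer price of 105, quantity demanded is 1012 − 6·105 = 382.
Sellers supply 382 only when they receive Ps with -52 + 3.5·Ps = 382, i.e. Ps = 124.
s = Ps − Pb = 124 − 105 = 19.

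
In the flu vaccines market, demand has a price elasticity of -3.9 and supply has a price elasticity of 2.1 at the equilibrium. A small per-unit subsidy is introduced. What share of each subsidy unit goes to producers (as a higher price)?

For a small subsidy around the equilibrium, the benefit split depends on the relative slopes, which at a point are proportional to the elasticities.
Buyer share = εs/(εs + |εd|) = 2.1/(2.1 + 3.9) = 0.35; seller share = |εd|/(εs + |εd|) = 0.65.
So producers capture 0.65 of the subsidy.

Producer share = 0.65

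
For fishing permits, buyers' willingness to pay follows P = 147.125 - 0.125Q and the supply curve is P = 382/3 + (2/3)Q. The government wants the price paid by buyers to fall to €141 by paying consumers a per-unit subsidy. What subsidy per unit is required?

At a buyer price of 141, quantity demanded is 1177 − 8·141 = 49.
Sellers supply 49 only when they receive Ps = 382/3 + (2/3)·49 = 160.
s = Ps − Pb = 160 − 141 = 19.

Required subsidy s = €19 per unit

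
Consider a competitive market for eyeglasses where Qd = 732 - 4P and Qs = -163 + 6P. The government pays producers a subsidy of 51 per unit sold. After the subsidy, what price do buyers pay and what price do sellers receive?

Pre-subsidy: 732 - 4P = -163 + 6P gives P* = 89.5, Q* = 374.
With the subsidy, sellers receive Ps = Pb + 51 for each unit, where Pb is the price buyers pay.
Supply in terms of Pb becomes Qs = -163 + 6(Pb + 51) = 143 + 6Pb. Setting this equal to demand: 732 - 4Pb = 143 + 6Pb, so Pb = 58.9.
Sellers receive Ps = 58.9 + 51 = 109.9; Q' = 732 − 4·58.9 = 496.4.

Buyers pay 58.9; sellers receive 109.9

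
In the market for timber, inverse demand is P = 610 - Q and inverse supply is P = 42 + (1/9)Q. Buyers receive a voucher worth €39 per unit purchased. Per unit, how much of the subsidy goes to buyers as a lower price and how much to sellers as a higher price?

Pre-subsidy: 610 - Q = 42 + (1/9)Q gives Q* = 511.2 and P* = 98.8.
With the rebate, buyers effectively pay Pb = Ps − 39, where Ps is the price sellers receive.
On the curves, Pb = 610 - Q and Ps = 42 + (1/9)Q; the wedge Ps − Pb = 39 gives 42 + (1/9)Q − (610 - Q) = 39, so Q' = 546.3.
Then Pb = 610 − 1·546.3 = 63.7 and Ps = 42 + (1/9)·546.3 = 102.7.
Buyers' price falls by P* − Pb = 98.8 − 63.7 = 35.1; sellers' price rises by Ps − P* = 102.7 − 98.8 = 3.9.

Buyers gain €35.1 per unit; sellers gain €3.9 per unit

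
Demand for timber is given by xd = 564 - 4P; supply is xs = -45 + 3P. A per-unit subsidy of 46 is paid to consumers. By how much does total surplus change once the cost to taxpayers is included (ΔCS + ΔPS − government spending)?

Pre-subsidy: 564 - 4P = -45 + 3P gives P* = 87, x* = 216.
With the rebate, buyers effectively pay Pb = Ps − 46, where Ps is the price sellers receive.
Demand in terms of Ps becomes xd = 564 − 4(Ps − 46) = 748 - 4Ps. Setting this equal to supply: 748 - 4Ps = -45 + 3Ps, so Ps = 793/7.
Buyers pay Pb = 793/7 − 46 = 471/7; x' = -45 + 3·(793/7) = 2064/7.
ΔCS = ½(216 + 2064/7)(87 − 471/7) = 246744/49; ΔPS = ½(216 + 2064/7)(793/7 − 87) = 328992/49.
Government spending = 46 × 2064/7 = 94944/7.
Net change = 246744/49 + 328992/49 − 94944/7 = -12696/7. The loss equals the DWL triangle ½·46·552/7.

Net change in total surplus = -12696/7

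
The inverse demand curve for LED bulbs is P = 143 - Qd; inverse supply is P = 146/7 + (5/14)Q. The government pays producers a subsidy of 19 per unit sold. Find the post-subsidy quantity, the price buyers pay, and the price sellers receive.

Q' = 104; buyers pay 39; sellers receive 58

Pre-subsidy: 143 - Q = 146/7 + (5/14)Q gives Q* = 90 and P* = 53.
With the subsidy, sellers receive Ps = Pb + 19 for each unit, where Pb is the price buyers pay.
On the curves, Pb = 143 - Q and Ps = 146/7 + (5/14)Q; the wedge Ps − Pb = 19 gives 146/7 + (5/14)Q − (143 - Q) = 19, so Q' = 104.
Then Pb = 143 − 1·104 = 39 and Ps = 146/7 + (5/14)·104 = 58.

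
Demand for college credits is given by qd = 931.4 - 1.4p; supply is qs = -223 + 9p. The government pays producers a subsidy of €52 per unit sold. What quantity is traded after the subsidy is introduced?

q' = 839

Pre-subsidy: 931.4 - 1.4p = -223 + 9p gives p* = 111, q* = 776.
With the subsidy, sellers receive ps = pb + 52 for each unit, where pb is the price buyers pay.
Supply in terms of pb becomes qs = -223 + 9(pb + 52) = 245 + 9pb. Setting this equal to demand: 931.4 - 1.4pb = 245 + 9pb, so pb = 66.
Sellers receive ps = 66 + 52 = 118; q' = 931.4 − 1.4·66 = 839.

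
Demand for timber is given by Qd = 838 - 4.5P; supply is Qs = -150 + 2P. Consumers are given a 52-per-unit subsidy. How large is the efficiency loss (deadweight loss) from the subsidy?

Pre-subsidy: 838 - 4.5P = -150 + 2P gives P* = 152, Q* = 154.
With the rebate, buyers effectively pay Pb = Ps − 52, where Ps is the price sellers receive.
Demand in terms of Ps becomes Qd = 838 − 4.5(Ps − 52) = 1072 - 4.5Ps. Setting this equal to supply: 1072 - 4.5Ps = -150 + 2Ps, so Ps = 188.
Buyers pay Pb = 188 − 52 = 136; Q' = -150 + 2·188 = 226.
The subsidy expands output by 226 − 154 = 72 past the efficient level; on those units the gap between marginal cost and willingness to pay runs from 0 up to 52.
DWL = ½ × 52 × 72 = 1872.

Deadweight loss = 1872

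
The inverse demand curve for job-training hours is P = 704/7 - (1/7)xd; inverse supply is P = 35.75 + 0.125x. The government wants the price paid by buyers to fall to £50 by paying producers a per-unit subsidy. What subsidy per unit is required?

Required subsidy s = £30 per unit

At a buyer price of 50, quantity demanded is 704 − 7·50 = 354.
Sellers supply 354 only when they receive Ps = 35.75 + 0.125·354 = 80.
s = Ps − Pb = 80 − 50 = 30.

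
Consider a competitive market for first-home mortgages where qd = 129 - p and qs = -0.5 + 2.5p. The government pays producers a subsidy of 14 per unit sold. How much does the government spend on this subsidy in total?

Government cost = 1428

Pre-subsidy: 129 - p = -0.5 + 2.5p gives p* = 37, q* = 92.
With the subsidy, sellers receive ps = pb + 14 for each unit, where pb is the price buyers pay.
Supply in terms of pb becomes qs = -0.5 + 2.5(pb + 14) = 34.5 + 2.5pb. Setting this equal to demand: 129 - pb = 34.5 + 2.5pb, so pb = 27.
Sellers receive ps = 27 + 14 = 41; q' = 129 − 1·27 = 102.
Government outlay = subsidy × quantity = 14 × 102 = 1428.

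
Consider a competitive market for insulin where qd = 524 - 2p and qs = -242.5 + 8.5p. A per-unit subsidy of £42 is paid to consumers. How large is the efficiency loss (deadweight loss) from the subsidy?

Pre-subsidy: 524 - 2p = -242.5 + 8.5p gives p* = 73, q* = 378.
With the rebate, buyers effectively pay pb = ps − 42, where ps is the price sellers receive.
Demand in terms of ps becomes qd = 524 − 2(ps − 42) = 608 - 2ps. Setting this equal to supply: 608 - 2ps = -242.5 + 8.5ps, so ps = 81.
Buyers pay pb = 81 − 42 = 39; q' = -242.5 + 8.5·81 = 446.
The subsidy expands output by 446 − 378 = 68 past the efficient level; on those units the gap between marginal cost and willingness to pay runs from 0 up to 42.
DWL = ½ × 42 × 68 = 1428.

Deadweight loss = £1428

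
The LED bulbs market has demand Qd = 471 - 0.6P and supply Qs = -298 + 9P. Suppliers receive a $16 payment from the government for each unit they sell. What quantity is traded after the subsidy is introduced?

Pre-subsidy: 471 - 0.6P = -298 + 9P gives P* = 3845/48, Q* = 422.9375.
With the subsidy, sellers receive Ps = Pb + 16 for each unit, where Pb is the price buyers pay.
Supply in terms of Pb becomes Qs = -298 + 9(Pb + 16) = -154 + 9Pb. Setting this equal to demand: 471 - 0.6Pb = -154 + 9Pb, so Pb = 3125/48.
Sellers receive Ps = 3125/48 + 16 = 3893/48; Q' = 471 − 0.6·(3125/48) = 431.9375.

Q' = 431.9375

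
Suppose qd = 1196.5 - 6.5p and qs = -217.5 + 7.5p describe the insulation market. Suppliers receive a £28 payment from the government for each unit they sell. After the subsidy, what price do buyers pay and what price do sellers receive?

Pre-subsidy: 1196.5 - 6.5p = -217.5 + 7.5p gives p* = 101, q* = 540.
With the subsidy, sellers receive ps = pb + 28 for each unit, where pb is the price buyers pay.
Supply in terms of pb becomes qs = -217.5 + 7.5(pb + 28) = -7.5 + 7.5pb. Setting this equal to demand: 1196.5 - 6.5pb = -7.5 + 7.5pb, so pb = 86.
Sellers receive ps = 86 + 28 = 114; q' = 1196.5 − 6.5·86 = 637.5.

Buyers pay £86; sellers receive £114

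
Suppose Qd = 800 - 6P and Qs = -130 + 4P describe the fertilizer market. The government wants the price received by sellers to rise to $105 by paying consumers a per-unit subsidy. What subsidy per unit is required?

Required subsidy s = $20 per unit

At a seller price of 105, quantity supplied is -130 + 4·105 = 290.
Buyers absorb 290 only when they pay Pb with 800 − 6·Pb = 290, i.e. Pb = 85.
s = Ps − Pb = 105 − 85 = 20.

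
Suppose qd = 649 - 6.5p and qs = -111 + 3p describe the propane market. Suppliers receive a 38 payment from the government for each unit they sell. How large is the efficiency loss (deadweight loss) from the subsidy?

Deadweight loss = 1482

Pre-subsidy: 649 - 6.5p = -111 + 3p gives p* = 80, q* = 129.
With the subsidy, sellers receive ps = pb + 38 for each unit, where pb is the price buyers pay.
Supply in terms of pb becomes qs = -111 + 3(pb + 38) = 3 + 3pb. Setting this equal to demand: 649 - 6.5pb = 3 + 3pb, so pb = 68.
Sellers receive ps = 68 + 38 = 106; q' = 649 − 6.5·68 = 207.
The subsidy expands output by 207 − 129 = 78 past the efficient level; on those units the gap between marginal cost and willingness to pay runs from 0 up to 38.
DWL = ½ × 38 × 78 = 1482.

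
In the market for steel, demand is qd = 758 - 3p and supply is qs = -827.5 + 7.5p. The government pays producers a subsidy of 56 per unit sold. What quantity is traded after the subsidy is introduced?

q' = 425

Pre-subsidy: 758 - 3p = -827.5 + 7.5p gives p* = 151, q* = 305.
With the subsidy, sellers receive ps = pb + 56 for each unit, where pb is the price buyers pay.
Supply in terms of pb becomes qs = -827.5 + 7.5(pb + 56) = -407.5 + 7.5pb. Setting this equal to demand: 758 - 3pb = -407.5 + 7.5pb, so pb = 111.
Sellers receive ps = 111 + 56 = 167; q' = 758 − 3·111 = 425.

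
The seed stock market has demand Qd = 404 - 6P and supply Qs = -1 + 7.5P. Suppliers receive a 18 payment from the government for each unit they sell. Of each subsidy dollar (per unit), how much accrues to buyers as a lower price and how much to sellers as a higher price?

Buyers gain 10 per unit; sellers gain 8 per unit

Pre-subsidy: 404 - 6P = -1 + 7.5P gives P* = 30, Q* = 224.
With the subsidy, sellers receive Ps = Pb + 18 for each unit, where Pb is the price buyers pay.
Supply in terms of Pb becomes Qs = -1 + 7.5(Pb + 18) = 134 + 7.5Pb. Setting this equal to demand: 404 - 6Pb = 134 + 7.5Pb, so Pb = 20.
Sellers receive Ps = 20 + 18 = 38; Q' = 404 − 6·20 = 284.
Buyers' price falls by P* − Pb = 30 − 20 = 10; sellers' price rises by Ps − P* = 38 − 30 = 8.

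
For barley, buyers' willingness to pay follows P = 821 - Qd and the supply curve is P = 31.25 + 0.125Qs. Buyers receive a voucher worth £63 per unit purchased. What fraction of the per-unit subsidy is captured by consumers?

Pre-subsidy: 821 - Q = 31.25 + 0.125Q gives Q* = 702 and P* = 119.
With the rebate, buyers effectively pay Pb = Ps − 63, where Ps is the price sellers receive.
On the curves, Pb = 821 - Q and Ps = 31.25 + 0.125Q; the wedge Ps − Pb = 63 gives 31.25 + 0.125Q − (821 - Q) = 63, so Q' = 758.
Then Pb = 821 − 1·758 = 63 and Ps = 31.25 + 0.125·758 = 126.
Buyers' price falls by P* − Pb = 119 − 63 = 56; sellers' price rises by Ps − P* = 126 − 119 = 7.
So consumers capture 56/63 = 8/9 of each unit of subsidy.

Consumer share = 8/9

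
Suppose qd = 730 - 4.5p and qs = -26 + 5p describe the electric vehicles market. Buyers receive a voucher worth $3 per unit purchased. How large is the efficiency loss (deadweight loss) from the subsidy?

Deadweight loss = 405/38

Pre-subsidy: 730 - 4.5p = -26 + 5p gives p* = 1512/19, q* = 7066/19.
With the rebate, buyers effectively pay pb = ps − 3, where ps is the price sellers receive.
Demand in terms of ps becomes qd = 730 − 4.5(ps − 3) = 743.5 - 4.5ps. Setting this equal to supply: 743.5 - 4.5ps = -26 + 5ps, so ps = 81.
Buyers pay pb = 81 − 3 = 78; q' = -26 + 5·81 = 379.
The subsidy expands output by 379 − 7066/19 = 135/19 past the efficient level; on those units the gap between marginal cost and willingness to pay runs from 0 up to 3.
DWL = ½ × 3 × 135/19 = 405/38.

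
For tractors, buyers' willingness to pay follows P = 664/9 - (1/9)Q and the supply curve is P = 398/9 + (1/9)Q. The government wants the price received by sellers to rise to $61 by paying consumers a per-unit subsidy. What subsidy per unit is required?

Required subsidy s = $4 per unit

At a seller price of 61, quantity supplied is -398 + 9·61 = 151.
Buyers absorb 151 only when they pay Pb = 664/9 − (1/9)·151 = 57.
s = Ps − Pb = 61 − 57 = 4.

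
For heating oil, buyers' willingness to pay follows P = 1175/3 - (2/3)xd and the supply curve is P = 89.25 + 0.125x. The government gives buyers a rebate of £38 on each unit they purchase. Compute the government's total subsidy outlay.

Pre-subsidy: 1175/3 - (2/3)x = 89.25 + 0.125x gives x* = 382 and P* = 137.
With the rebate, buyers effectively pay Pb = Ps − 38, where Ps is the price sellers receive.
On the curves, Pb = 1175/3 - (2/3)x and Ps = 89.25 + 0.125x; the wedge Ps − Pb = 38 gives 89.25 + 0.125x − (1175/3 - (2/3)x) = 38, so x' = 430.
Then Pb = 1175/3 − (2/3)·430 = 105 and Ps = 89.25 + 0.125·430 = 143.
Government outlay = subsidy × quantity = 38 × 430 = 16340.

Government cost = £16340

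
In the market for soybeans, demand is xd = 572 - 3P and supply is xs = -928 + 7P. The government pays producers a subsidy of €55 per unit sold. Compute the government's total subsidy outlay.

Government cost = €13062.5

Pre-subsidy: 572 - 3P = -928 + 7P gives P* = 150, x* = 122.
With the subsidy, sellers receive Ps = Pb + 55 for each unit, where Pb is the price buyers pay.
Supply in terms of Pb becomes xs = -928 + 7(Pb + 55) = -543 + 7Pb. Setting this equal to demand: 572 - 3Pb = -543 + 7Pb, so Pb = 111.5.
Sellers receive Ps = 111.5 + 55 = 166.5; x' = 572 − 3·111.5 = 237.5.
Government outlay = subsidy × quantity = 55 × 237.5 = 13062.5.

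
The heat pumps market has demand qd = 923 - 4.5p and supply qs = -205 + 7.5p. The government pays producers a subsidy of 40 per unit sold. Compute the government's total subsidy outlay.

Pre-subsidy: 923 - 4.5p = -205 + 7.5p gives p* = 94, q* = 500.
With the subsidy, sellers receive ps = pb + 40 for each unit, where pb is the price buyers pay.
Supply in terms of pb becomes qs = -205 + 7.5(pb + 40) = 95 + 7.5pb. Setting this equal to demand: 923 - 4.5pb = 95 + 7.5pb, so pb = 69.
Sellers receive ps = 69 + 40 = 109; q' = 923 − 4.5·69 = 612.5.
Government outlay = subsidy × quantity = 40 × 612.5 = 24500.

Government cost = 24500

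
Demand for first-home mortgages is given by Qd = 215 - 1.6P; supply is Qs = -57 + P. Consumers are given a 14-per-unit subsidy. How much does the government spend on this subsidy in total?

Pre-subsidy: 215 - 1.6P = -57 + P gives P* = 1360/13, Q* = 619/13.
With the rebate, buyers effectively pay Pb = Ps − 14, where Ps is the price sellers receive.
Demand in terms of Ps becomes Qd = 215 − 1.6(Ps − 14) = 237.4 - 1.6Ps. Setting this equal to supply: 237.4 - 1.6Ps = -57 + Ps, so Ps = 1472/13.
Buyers pay Pb = 1472/13 − 14 = 1290/13; Q' = -57 + 1·(1472/13) = 731/13.
Government outlay = subsidy × quantity = 14 × 731/13 = 10234/13.

Government cost = 10234/13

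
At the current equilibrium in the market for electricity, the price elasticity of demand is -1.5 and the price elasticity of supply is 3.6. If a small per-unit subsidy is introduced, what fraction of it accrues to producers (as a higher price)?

For a small subsidy around the equilibrium, the benefit split depends on the relative slopes, which at a point are proportional to the elasticities.
Buyer share = εs/(εs + |εd|) = 3.6/(3.6 + 1.5) = 12/17; seller share = |εd|/(εs + |εd|) = 5/17.
So producers capture 5/17 of the subsidy.

Producer share = 5/17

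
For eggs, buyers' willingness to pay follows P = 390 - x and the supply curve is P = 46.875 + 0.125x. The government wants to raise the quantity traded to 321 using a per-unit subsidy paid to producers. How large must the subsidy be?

At x = 321, from the demand curve buyers pay Pb = 390 − 1·321 = 69; from the supply curve sellers need Ps = 46.875 + 0.125·321 = 87.
The subsidy must fill the gap: s = Ps − Pb = 87 − 69 = 18.

Required subsidy s = 18 per unit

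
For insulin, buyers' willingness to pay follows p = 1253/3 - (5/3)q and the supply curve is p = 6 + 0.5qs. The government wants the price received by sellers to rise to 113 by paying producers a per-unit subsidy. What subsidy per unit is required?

Required subsidy s = 52 per unit

At a seller price of 113, quantity supplied is -12 + 2·113 = 214.
Buyers absorb 214 only when they pay pb = 1253/3 − (5/3)·214 = 61.
s = ps − pb = 113 − 61 = 52.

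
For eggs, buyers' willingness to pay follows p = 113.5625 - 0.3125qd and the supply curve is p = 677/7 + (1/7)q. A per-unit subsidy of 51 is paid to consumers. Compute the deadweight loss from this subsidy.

Pre-subsidy: 113.5625 - 0.3125q = 677/7 + (1/7)q gives q* = 37 and p* = 102.
With the rebate, buyers effectively pay pb = ps − 51, where ps is the price sellers receive.
On the curves, pb = 113.5625 - 0.3125q and ps = 677/7 + (1/7)q; the wedge ps − pb = 51 gives 677/7 + (1/7)q − (113.5625 - 0.3125q) = 51, so q' = 149.
Then pb = 113.5625 − 0.3125·149 = 67 and ps = 677/7 + (1/7)·149 = 118.
The subsidy expands output by 149 − 37 = 112 past the efficient level; on those units the gap between marginal cost and willingness to pay runs from 0 up to 51.
DWL = ½ × 51 × 112 = 2856.

Deadweight loss = 2856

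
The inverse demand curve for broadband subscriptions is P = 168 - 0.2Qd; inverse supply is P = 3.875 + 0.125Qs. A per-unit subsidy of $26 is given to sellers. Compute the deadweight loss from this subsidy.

Deadweight loss = $1040

Pre-subsidy: 168 - 0.2Q = 3.875 + 0.125Q gives Q* = 505 and P* = 67.
With the subsidy, sellers receive Ps = Pb + 26 for each unit, where Pb is the price buyers pay.
On the curves, Pb = 168 - 0.2Q and Ps = 3.875 + 0.125Q; the wedge Ps − Pb = 26 gives 3.875 + 0.125Q − (168 - 0.2Q) = 26, so Q' = 585.
Then Pb = 168 − 0.2·585 = 51 and Ps = 3.875 + 0.125·585 = 77.
The subsidy expands output by 585 − 505 = 80 past the efficient level; on those units the gap between marginal cost and willingness to pay runs from 0 up to 26.
DWL = ½ × 26 × 80 = 1040.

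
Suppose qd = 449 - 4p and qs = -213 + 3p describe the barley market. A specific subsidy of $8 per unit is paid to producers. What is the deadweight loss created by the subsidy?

Deadweight loss = 384/7

Pre-subsidy: 449 - 4p = -213 + 3p gives p* = 662/7, q* = 495/7.
With the subsidy, sellers receive ps = pb + 8 for each unit, where pb is the price buyers pay.
Supply in terms of pb becomes qs = -213 + 3(pb + 8) = -189 + 3pb. Setting this equal to demand: 449 - 4pb = -189 + 3pb, so pb = 638/7.
Sellers receive ps = 638/7 + 8 = 694/7; q' = 449 − 4·(638/7) = 591/7.
The subsidy expands output by 591/7 − 495/7 = 96/7 past the efficient level; on those units the gap between marginal cost and willingness to pay runs from 0 up to 8.
DWL = ½ × 8 × 96/7 = 384/7.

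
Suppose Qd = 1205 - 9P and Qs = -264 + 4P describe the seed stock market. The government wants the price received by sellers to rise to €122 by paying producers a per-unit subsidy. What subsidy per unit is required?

At a seller price of 122, quantity supplied is -264 + 4·122 = 224.
Buyers absorb 224 only when they pay Pb with 1205 − 9·Pb = 224, i.e. Pb = 109.
s = Ps − Pb = 122 − 109 = 13.

Required subsidy s = €13 per unit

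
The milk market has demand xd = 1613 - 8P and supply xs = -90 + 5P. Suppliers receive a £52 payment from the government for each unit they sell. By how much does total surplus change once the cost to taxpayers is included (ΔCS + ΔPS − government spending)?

Pre-subsidy: 1613 - 8P = -90 + 5P gives P* = 131, x* = 565.
With the subsidy, sellers receive Ps = Pb + 52 for each unit, where Pb is the price buyers pay.
Supply in terms of Pb becomes xs = -90 + 5(Pb + 52) = 170 + 5Pb. Setting this equal to demand: 1613 - 8Pb = 170 + 5Pb, so Pb = 111.
Sellers receive Ps = 111 + 52 = 163; x' = 1613 − 8·111 = 725.
ΔCS = ½(565 + 725)(131 − 111) = 12900; ΔPS = ½(565 + 725)(163 − 131) = 20640.
Government spending = 52 × 725 = 37700.
Net change = 12900 + 20640 − 37700 = -4160. The loss equals the DWL triangle ½·52·160.

Net change in total surplus = -£4160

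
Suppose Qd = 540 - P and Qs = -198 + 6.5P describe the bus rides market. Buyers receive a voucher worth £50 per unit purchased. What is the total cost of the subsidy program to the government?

Pre-subsidy: 540 - P = -198 + 6.5P gives P* = 98.4, Q* = 441.6.
With the rebate, buyers effectively pay Pb = Ps − 50, where Ps is the price sellers receive.
Demand in terms of Ps becomes Qd = 540 − 1(Ps − 50) = 590 - Ps. Setting this equal to supply: 590 - Ps = -198 + 6.5Ps, so Ps = 1576/15.
Buyers pay Pb = 1576/15 − 50 = 826/15; Q' = -198 + 6.5·(1576/15) = 7274/15.
Government outlay = subsidy × quantity = 50 × 7274/15 = 72740/3.

Government cost = 72740/3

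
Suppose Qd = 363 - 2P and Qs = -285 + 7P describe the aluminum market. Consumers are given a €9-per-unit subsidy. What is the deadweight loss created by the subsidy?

Pre-subsidy: 363 - 2P = -285 + 7P gives P* = 72, Q* = 219.
With the rebate, buyers effectively pay Pb = Ps − 9, where Ps is the price sellers receive.
Demand in terms of Ps becomes Qd = 363 − 2(Ps − 9) = 381 - 2Ps. Setting this equal to supply: 381 - 2Ps = -285 + 7Ps, so Ps = 74.
Buyers pay Pb = 74 − 9 = 65; Q' = -285 + 7·74 = 233.
The subsidy expands output by 233 − 219 = 14 past the efficient level; on those units the gap between marginal cost and willingness to pay runs from 0 up to 9.
DWL = ½ × 9 × 14 = 63.

Deadweight loss = €63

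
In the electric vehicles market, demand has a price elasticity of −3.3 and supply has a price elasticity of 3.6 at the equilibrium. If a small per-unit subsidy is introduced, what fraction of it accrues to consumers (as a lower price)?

Consumer share = 12/23

For a small subsidy around the equilibrium, the benefit split depends on the relative slopes, which at a point are proportional to the elasticities.
Buyer share = εs/(εs + |εd|) = 3.6/(3.6 + 3.3) = 12/23; seller share = |εd|/(εs + |εd|) = 11/23.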